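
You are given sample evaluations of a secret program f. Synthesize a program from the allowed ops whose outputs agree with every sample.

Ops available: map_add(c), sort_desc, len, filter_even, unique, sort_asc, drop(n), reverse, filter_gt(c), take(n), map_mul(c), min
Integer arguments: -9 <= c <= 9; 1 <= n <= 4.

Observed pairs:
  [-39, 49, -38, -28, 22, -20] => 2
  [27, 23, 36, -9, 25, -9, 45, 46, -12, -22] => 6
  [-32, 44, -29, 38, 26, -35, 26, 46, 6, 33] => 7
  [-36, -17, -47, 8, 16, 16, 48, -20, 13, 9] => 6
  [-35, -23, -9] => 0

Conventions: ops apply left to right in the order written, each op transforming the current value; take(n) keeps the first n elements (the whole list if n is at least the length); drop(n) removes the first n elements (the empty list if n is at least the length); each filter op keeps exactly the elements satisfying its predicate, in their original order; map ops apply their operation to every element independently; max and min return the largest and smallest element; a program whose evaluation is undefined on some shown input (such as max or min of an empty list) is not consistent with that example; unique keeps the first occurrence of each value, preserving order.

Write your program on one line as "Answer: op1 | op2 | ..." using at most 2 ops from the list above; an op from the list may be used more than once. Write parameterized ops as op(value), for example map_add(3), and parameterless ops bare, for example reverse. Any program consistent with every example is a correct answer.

filter_gt(-3) | len

Check, running the answer program on each example:
  [-39, 49, -38, -28, 22, -20] -> [49, 22] -> 2
  [27, 23, 36, -9, 25, -9, 45, 46, -12, -22] -> [27, 23, 36, 25, 45, 46] -> 6
  [-32, 44, -29, 38, 26, -35, 26, 46, 6, 33] -> [44, 38, 26, 26, 46, 6, 33] -> 7
  [-36, -17, -47, 8, 16, 16, 48, -20, 13, 9] -> [8, 16, 16, 48, 13, 9] -> 6
  [-35, -23, -9] -> [] -> 0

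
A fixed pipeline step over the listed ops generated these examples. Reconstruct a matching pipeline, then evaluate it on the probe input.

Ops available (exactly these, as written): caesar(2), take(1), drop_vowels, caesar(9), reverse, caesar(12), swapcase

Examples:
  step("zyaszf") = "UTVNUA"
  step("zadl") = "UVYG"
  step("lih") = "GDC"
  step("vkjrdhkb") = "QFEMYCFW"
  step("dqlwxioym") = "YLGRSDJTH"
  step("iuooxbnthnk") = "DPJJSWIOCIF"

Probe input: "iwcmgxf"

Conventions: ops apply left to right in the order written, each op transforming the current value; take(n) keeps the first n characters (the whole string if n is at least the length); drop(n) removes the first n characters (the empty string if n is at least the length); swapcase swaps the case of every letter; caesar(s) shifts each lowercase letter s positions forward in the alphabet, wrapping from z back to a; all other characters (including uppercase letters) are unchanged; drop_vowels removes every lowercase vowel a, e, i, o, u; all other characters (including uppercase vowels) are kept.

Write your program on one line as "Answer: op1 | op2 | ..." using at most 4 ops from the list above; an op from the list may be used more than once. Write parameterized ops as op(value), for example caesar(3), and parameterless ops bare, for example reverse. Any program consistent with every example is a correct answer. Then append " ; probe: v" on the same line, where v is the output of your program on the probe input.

caesar(9) | caesar(12) | swapcase ; probe: "DRXHBSA"

Check, running the answer program on each example:
  "zyaszf" -> "ihjbio" -> "utvnua" -> "UTVNUA"
  "zadl" -> "ijmu" -> "uvyg" -> "UVYG"
  "lih" -> "urq" -> "gdc" -> "GDC"
  "vkjrdhkb" -> "etsamqtk" -> "qfemycfw" -> "QFEMYCFW"
  "dqlwxioym" -> "mzufgrxhv" -> "ylgrsdjth" -> "YLGRSDJTH"
  "iuooxbnthnk" -> "rdxxgkwcqwt" -> "dpjjswiocif" -> "DPJJSWIOCIF"
  probe: "iwcmgxf" -> "rflvpgo" -> "drxhbsa" -> "DRXHBSA"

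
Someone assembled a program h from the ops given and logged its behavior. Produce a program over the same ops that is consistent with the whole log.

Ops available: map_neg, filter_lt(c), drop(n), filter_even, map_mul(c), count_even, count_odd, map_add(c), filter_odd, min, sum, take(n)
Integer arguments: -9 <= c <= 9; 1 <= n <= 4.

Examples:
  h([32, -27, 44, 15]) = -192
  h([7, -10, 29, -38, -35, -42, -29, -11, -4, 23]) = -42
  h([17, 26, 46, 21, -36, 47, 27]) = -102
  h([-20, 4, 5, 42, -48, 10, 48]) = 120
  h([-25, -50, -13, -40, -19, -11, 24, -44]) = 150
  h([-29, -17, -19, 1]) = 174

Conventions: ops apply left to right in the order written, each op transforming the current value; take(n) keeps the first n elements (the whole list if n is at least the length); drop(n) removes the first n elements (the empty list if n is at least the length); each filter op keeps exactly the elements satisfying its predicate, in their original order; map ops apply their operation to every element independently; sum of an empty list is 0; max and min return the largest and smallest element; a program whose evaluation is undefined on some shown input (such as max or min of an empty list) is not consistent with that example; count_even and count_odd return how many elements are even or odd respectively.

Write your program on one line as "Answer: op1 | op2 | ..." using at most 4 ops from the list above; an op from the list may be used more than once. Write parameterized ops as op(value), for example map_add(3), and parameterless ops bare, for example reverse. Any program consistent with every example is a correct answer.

take(1) | map_mul(-6) | min

Check, running the answer program on each example:
  [32, -27, 44, 15] -> [32] -> [-192] -> -192
  [7, -10, 29, -38, -35, -42, -29, -11, -4, 23] -> [7] -> [-42] -> -42
  [17, 26, 46, 21, -36, 47, 27] -> [17] -> [-102] -> -102
  [-20, 4, 5, 42, -48, 10, 48] -> [-20] -> [120] -> 120
  [-25, -50, -13, -40, -19, -11, 24, -44] -> [-25] -> [150] -> 150
  [-29, -17, -19, 1] -> [-29] -> [174] -> 174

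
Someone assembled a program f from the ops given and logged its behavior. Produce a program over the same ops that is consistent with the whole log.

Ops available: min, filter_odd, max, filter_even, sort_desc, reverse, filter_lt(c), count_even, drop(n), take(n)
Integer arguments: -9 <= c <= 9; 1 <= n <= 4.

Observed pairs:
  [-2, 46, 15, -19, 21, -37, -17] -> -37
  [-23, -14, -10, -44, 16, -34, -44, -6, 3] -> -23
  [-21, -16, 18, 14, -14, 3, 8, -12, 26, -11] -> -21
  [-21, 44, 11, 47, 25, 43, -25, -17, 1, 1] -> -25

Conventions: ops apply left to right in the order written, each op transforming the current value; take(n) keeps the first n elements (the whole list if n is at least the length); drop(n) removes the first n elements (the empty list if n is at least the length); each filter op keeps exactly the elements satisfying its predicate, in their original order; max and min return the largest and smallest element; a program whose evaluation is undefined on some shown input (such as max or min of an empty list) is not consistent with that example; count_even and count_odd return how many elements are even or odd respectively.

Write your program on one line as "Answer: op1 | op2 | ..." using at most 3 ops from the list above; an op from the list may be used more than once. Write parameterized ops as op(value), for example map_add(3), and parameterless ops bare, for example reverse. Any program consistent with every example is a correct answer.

reverse | filter_odd | min

Check, running the answer program on each example:
  [-2, 46, 15, -19, 21, -37, -17] -> [-17, -37, 21, -19, 15, 46, -2] -> [-17, -37, 21, -19, 15] -> -37
  [-23, -14, -10, -44, 16, -34, -44, -6, 3] -> [3, -6, -44, -34, 16, -44, -10, -14, -23] -> [3, -23] -> -23
  [-21, -16, 18, 14, -14, 3, 8, -12, 26, -11] -> [-11, 26, -12, 8, 3, -14, 14, 18, -16, -21] -> [-11, 3, -21] -> -21
  [-21, 44, 11, 47, 25, 43, -25, -17, 1, 1] -> [1, 1, -17, -25, 43, 25, 47, 11, 44, -21] -> [1, 1, -17, -25, 43, 25, 47, 11, -21] -> -25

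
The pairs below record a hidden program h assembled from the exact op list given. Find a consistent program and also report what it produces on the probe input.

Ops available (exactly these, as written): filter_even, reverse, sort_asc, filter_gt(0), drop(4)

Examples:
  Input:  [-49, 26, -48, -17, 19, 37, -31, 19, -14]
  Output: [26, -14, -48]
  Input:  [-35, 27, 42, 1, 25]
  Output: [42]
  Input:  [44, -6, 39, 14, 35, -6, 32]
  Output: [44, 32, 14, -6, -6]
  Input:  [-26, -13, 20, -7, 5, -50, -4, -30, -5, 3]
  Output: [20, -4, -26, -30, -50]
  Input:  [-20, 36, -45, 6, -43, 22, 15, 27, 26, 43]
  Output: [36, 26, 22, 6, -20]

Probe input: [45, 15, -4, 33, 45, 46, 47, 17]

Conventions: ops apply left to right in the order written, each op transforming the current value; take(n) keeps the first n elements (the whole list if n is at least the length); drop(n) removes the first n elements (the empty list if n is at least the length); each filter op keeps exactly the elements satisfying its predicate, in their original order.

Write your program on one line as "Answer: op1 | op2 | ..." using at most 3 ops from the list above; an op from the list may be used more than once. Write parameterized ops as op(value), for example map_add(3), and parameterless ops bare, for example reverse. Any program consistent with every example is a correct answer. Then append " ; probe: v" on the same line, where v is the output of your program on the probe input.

sort_asc | reverse | filter_even ; probe: [46, -4]

Check, running the answer program on each example:
  [-49, 26, -48, -17, 19, 37, -31, 19, -14] -> [-49, -48, -31, -17, -14, 19, 19, 26, 37] -> [37, 26, 19, 19, -14, -17, -31, -48, -49] -> [26, -14, -48]
  [-35, 27, 42, 1, 25] -> [-35, 1, 25, 27, 42] -> [42, 27, 25, 1, -35] -> [42]
  [44, -6, 39, 14, 35, -6, 32] -> [-6, -6, 14, 32, 35, 39, 44] -> [44, 39, 35, 32, 14, -6, -6] -> [44, 32, 14, -6, -6]
  [-26, -13, 20, -7, 5, -50, -4, -30, -5, 3] -> [-50, -30, -26, -13, -7, -5, -4, 3, 5, 20] -> [20, 5, 3, -4, -5, -7, -13, -26, -30, -50] -> [20, -4, -26, -30, -50]
  [-20, 36, -45, 6, -43, 22, 15, 27, 26, 43] -> [-45, -43, -20, 6, 15, 22, 26, 27, 36, 43] -> [43, 36, 27, 26, 22, 15, 6, -20, -43, -45] -> [36, 26, 22, 6, -20]
  probe: [45, 15, -4, 33, 45, 46, 47, 17] -> [-4, 15, 17, 33, 45, 45, 46, 47] -> [47, 46, 45, 45, 33, 17, 15, -4] -> [46, -4]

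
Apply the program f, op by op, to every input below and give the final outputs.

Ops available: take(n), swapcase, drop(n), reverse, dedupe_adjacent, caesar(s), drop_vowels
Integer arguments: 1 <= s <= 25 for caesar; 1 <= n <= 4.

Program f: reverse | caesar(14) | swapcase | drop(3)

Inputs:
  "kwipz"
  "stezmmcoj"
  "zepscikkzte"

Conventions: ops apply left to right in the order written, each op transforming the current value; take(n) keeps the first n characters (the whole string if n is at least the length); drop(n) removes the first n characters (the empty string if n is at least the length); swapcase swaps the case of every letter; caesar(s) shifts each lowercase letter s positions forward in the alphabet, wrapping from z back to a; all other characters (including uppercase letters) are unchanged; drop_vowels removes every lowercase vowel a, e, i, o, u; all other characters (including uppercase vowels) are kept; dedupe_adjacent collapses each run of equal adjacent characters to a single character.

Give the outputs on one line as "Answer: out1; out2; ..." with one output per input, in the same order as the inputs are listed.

"KY"; "AANSHG"; "YYWQGDSN"

Execution, op by op:
  "kwipz" -> "zpiwk" -> "ndwky" -> "NDWKY" -> "KY"
  "stezmmcoj" -> "jocmmzets" -> "xcqaanshg" -> "XCQAANSHG" -> "AANSHG"
  "zepscikkzte" -> "etzkkicspez" -> "shnyywqgdsn" -> "SHNYYWQGDSN" -> "YYWQGDSN"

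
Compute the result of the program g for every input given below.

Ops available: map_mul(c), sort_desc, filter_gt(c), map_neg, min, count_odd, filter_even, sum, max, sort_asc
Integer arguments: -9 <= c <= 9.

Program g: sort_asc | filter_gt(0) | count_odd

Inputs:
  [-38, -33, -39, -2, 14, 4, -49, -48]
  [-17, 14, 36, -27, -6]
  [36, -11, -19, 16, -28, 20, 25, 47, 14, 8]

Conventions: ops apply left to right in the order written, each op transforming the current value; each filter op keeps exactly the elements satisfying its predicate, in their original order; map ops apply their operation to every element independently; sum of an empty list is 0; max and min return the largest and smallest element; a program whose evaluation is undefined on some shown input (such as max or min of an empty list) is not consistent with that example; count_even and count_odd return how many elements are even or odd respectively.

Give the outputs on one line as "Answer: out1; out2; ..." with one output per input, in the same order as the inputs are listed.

0; 0; 2

Execution, op by op:
  [-38, -33, -39, -2, 14, 4, -49, -48] -> [-49, -48, -39, -38, -33, -2, 4, 14] -> [4, 14] -> 0
  [-17, 14, 36, -27, -6] -> [-27, -17, -6, 14, 36] -> [14, 36] -> 0
  [36, -11, -19, 16, -28, 20, 25, 47, 14, 8] -> [-28, -19, -11, 8, 14, 16, 20, 25, 36, 47] -> [8, 14, 16, 20, 25, 36, 47] -> 2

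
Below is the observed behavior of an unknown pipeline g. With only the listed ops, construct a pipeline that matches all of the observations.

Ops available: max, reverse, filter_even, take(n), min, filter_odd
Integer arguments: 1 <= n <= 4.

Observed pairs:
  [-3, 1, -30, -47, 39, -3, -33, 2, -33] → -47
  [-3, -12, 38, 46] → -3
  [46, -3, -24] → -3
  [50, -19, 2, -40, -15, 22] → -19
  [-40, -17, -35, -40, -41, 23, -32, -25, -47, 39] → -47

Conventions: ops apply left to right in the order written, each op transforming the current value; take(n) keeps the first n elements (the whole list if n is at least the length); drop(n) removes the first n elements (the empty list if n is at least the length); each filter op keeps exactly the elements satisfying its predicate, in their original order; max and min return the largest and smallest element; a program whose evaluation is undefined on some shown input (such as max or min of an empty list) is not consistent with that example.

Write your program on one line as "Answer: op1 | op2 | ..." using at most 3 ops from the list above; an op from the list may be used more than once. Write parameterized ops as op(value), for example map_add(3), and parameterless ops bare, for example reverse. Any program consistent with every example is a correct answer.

filter_odd | min

Check, running the answer program on each example:
  [-3, 1, -30, -47, 39, -3, -33, 2, -33] -> [-3, 1, -47, 39, -3, -33, -33] -> -47
  [-3, -12, 38, 46] -> [-3] -> -3
  [46, -3, -24] -> [-3] -> -3
  [50, -19, 2, -40, -15, 22] -> [-19, -15] -> -19
  [-40, -17, -35, -40, -41, 23, -32, -25, -47, 39] -> [-17, -35, -41, 23, -25, -47, 39] -> -47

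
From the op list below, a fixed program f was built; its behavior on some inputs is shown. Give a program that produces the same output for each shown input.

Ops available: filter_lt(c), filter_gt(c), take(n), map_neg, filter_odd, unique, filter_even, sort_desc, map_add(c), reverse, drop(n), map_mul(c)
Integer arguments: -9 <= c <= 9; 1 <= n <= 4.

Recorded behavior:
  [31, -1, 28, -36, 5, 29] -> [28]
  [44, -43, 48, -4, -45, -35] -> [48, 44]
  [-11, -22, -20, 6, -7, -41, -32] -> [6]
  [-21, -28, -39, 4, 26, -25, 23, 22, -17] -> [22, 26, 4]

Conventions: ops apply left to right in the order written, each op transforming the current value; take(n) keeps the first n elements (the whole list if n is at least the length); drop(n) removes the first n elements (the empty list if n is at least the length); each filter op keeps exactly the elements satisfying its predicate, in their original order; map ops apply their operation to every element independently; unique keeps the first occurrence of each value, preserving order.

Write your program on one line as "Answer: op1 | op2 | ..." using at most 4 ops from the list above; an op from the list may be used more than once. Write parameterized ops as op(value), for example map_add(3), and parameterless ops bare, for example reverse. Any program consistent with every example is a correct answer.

filter_even | reverse | filter_gt(-2)

Check, running the answer program on each example:
  [31, -1, 28, -36, 5, 29] -> [28, -36] -> [-36, 28] -> [28]
  [44, -43, 48, -4, -45, -35] -> [44, 48, -4] -> [-4, 48, 44] -> [48, 44]
  [-11, -22, -20, 6, -7, -41, -32] -> [-22, -20, 6, -32] -> [-32, 6, -20, -22] -> [6]
  [-21, -28, -39, 4, 26, -25, 23, 22, -17] -> [-28, 4, 26, 22] -> [22, 26, 4, -28] -> [22, 26, 4]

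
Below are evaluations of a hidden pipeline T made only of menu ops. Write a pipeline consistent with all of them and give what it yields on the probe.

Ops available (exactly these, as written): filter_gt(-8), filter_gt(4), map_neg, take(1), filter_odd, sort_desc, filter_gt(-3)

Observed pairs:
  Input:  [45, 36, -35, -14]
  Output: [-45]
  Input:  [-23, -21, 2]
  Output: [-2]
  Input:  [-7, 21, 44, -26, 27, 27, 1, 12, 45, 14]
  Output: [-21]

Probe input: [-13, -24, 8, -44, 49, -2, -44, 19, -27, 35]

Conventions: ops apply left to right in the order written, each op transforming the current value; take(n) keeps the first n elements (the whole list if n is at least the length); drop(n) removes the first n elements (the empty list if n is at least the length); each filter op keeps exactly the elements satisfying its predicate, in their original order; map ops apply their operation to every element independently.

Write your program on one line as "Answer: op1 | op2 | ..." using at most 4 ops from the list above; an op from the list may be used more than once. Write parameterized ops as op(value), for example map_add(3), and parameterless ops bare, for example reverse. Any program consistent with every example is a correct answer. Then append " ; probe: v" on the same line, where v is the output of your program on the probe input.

filter_gt(-3) | take(1) | map_neg ; probe: [-8]

Check, running the answer program on each example:
  [45, 36, -35, -14] -> [45, 36] -> [45] -> [-45]
  [-23, -21, 2] -> [2] -> [2] -> [-2]
  [-7, 21, 44, -26, 27, 27, 1, 12, 45, 14] -> [21, 44, 27, 27, 1, 12, 45, 14] -> [21] -> [-21]
  probe: [-13, -24, 8, -44, 49, -2, -44, 19, -27, 35] -> [8, 49, -2, 19, 35] -> [8] -> [-8]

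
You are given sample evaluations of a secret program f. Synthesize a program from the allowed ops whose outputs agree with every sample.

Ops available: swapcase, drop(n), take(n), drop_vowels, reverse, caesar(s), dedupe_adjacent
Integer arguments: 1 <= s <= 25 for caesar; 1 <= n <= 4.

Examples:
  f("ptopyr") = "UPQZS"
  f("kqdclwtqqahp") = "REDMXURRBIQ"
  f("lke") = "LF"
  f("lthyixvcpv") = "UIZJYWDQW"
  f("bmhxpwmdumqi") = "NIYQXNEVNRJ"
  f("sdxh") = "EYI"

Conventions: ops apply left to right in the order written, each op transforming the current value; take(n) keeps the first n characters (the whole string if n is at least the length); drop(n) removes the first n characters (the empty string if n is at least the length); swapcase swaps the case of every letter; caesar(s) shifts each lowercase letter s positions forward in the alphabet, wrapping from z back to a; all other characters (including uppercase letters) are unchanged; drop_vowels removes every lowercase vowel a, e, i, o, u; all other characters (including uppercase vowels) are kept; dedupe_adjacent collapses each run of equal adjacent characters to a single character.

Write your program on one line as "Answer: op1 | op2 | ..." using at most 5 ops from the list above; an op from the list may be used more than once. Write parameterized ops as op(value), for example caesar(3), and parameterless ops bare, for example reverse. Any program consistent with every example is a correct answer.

caesar(19) | caesar(8) | swapcase | drop(1)

Check, running the answer program on each example:
  "ptopyr" -> "imhirk" -> "qupqzs" -> "QUPQZS" -> "UPQZS"
  "kqdclwtqqahp" -> "djwvepmjjtai" -> "lredmxurrbiq" -> "LREDMXURRBIQ" -> "REDMXURRBIQ"
  "lke" -> "edx" -> "mlf" -> "MLF" -> "LF"
  "lthyixvcpv" -> "emarbqovio" -> "muizjywdqw" -> "MUIZJYWDQW" -> "UIZJYWDQW"
  "bmhxpwmdumqi" -> "ufaqipfwnfjb" -> "cniyqxnevnrj" -> "CNIYQXNEVNRJ" -> "NIYQXNEVNRJ"
  "sdxh" -> "lwqa" -> "teyi" -> "TEYI" -> "EYI"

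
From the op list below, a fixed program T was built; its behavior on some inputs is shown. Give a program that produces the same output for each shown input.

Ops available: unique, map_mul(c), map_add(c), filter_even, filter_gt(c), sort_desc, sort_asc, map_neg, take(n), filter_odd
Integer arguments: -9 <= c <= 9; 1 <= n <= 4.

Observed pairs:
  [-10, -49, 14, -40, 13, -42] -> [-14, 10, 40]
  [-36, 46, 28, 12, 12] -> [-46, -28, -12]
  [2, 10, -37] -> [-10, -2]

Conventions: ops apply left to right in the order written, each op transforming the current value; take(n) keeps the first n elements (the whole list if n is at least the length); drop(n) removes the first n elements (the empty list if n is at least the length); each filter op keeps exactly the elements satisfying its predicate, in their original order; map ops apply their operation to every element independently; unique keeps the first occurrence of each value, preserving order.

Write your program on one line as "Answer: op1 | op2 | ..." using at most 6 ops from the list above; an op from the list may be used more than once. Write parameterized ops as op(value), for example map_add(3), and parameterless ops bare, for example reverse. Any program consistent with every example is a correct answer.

unique | sort_desc | filter_even | map_neg | take(3)

Check, running the answer program on each example:
  [-10, -49, 14, -40, 13, -42] -> [-10, -49, 14, -40, 13, -42] -> [14, 13, -10, -40, -42, -49] -> [14, -10, -40, -42] -> [-14, 10, 40, 42] -> [-14, 10, 40]
  [-36, 46, 28, 12, 12] -> [-36, 46, 28, 12] -> [46, 28, 12, -36] -> [46, 28, 12, -36] -> [-46, -28, -12, 36] -> [-46, -28, -12]
  [2, 10, -37] -> [2, 10, -37] -> [10, 2, -37] -> [10, 2] -> [-10, -2] -> [-10, -2]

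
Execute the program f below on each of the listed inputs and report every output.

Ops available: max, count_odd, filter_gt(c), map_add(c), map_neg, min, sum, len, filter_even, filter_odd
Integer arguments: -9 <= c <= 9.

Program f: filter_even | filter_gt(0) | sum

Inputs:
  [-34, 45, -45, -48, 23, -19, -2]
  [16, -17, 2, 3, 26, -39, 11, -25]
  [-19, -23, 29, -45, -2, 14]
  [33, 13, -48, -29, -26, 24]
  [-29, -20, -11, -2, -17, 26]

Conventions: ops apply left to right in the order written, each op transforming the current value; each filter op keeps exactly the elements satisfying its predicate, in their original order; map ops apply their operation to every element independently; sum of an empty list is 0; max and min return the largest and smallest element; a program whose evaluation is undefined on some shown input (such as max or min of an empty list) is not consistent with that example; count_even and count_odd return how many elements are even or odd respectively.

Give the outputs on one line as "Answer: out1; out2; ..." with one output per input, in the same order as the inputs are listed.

0; 44; 14; 24; 26

Execution, op by op:
  [-34, 45, -45, -48, 23, -19, -2] -> [-34, -48, -2] -> [] -> 0
  [16, -17, 2, 3, 26, -39, 11, -25] -> [16, 2, 26] -> [16, 2, 26] -> 44
  [-19, -23, 29, -45, -2, 14] -> [-2, 14] -> [14] -> 14
  [33, 13, -48, -29, -26, 24] -> [-48, -26, 24] -> [24] -> 24
  [-29, -20, -11, -2, -17, 26] -> [-20, -2, 26] -> [26] -> 26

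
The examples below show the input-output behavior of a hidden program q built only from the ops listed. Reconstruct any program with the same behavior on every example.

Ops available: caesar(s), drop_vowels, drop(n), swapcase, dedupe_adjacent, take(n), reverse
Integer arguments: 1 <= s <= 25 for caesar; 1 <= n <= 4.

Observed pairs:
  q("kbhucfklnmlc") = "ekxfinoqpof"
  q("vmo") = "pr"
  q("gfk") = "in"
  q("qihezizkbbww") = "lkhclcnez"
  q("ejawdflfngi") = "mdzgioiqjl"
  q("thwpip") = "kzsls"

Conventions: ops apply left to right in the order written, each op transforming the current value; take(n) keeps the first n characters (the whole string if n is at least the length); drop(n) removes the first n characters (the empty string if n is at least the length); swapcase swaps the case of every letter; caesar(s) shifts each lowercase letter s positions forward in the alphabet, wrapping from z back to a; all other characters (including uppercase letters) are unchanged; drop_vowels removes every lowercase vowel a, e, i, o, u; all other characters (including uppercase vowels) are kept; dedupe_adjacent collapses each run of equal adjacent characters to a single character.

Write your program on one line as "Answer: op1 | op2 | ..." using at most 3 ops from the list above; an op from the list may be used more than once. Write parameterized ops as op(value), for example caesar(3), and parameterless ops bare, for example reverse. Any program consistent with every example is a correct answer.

caesar(3) | dedupe_adjacent | drop(1)

Check, running the answer program on each example:
  "kbhucfklnmlc" -> "nekxfinoqpof" -> "nekxfinoqpof" -> "ekxfinoqpof"
  "vmo" -> "ypr" -> "ypr" -> "pr"
  "gfk" -> "jin" -> "jin" -> "in"
  "qihezizkbbww" -> "tlkhclcneezz" -> "tlkhclcnez" -> "lkhclcnez"
  "ejawdflfngi" -> "hmdzgioiqjl" -> "hmdzgioiqjl" -> "mdzgioiqjl"
  "thwpip" -> "wkzsls" -> "wkzsls" -> "kzsls"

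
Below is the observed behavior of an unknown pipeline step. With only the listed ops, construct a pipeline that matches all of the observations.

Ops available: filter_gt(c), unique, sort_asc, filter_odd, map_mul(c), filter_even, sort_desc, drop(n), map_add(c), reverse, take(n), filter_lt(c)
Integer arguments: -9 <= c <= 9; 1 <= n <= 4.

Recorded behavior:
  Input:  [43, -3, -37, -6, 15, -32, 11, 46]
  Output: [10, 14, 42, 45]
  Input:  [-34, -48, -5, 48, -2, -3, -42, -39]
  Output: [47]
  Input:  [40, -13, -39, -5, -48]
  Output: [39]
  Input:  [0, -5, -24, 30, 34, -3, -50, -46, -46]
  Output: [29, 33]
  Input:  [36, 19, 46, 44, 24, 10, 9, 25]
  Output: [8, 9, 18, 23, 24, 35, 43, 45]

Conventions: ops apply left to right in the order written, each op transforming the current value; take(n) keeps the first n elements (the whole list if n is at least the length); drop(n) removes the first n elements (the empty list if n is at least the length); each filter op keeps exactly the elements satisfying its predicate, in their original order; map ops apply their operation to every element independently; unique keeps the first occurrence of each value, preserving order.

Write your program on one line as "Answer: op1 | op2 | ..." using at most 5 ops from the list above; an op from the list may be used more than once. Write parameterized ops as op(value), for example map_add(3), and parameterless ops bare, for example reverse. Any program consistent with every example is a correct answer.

sort_desc | filter_gt(-4) | map_add(-1) | reverse | filter_gt(-1)

Check, running the answer program on each example:
  [43, -3, -37, -6, 15, -32, 11, 46] -> [46, 43, 15, 11, -3, -6, -32, -37] -> [46, 43, 15, 11, -3] -> [45, 42, 14, 10, -4] -> [-4, 10, 14, 42, 45] -> [10, 14, 42, 45]
  [-34, -48, -5, 48, -2, -3, -42, -39] -> [48, -2, -3, -5, -34, -39, -42, -48] -> [48, -2, -3] -> [47, -3, -4] -> [-4, -3, 47] -> [47]
  [40, -13, -39, -5, -48] -> [40, -5, -13, -39, -48] -> [40] -> [39] -> [39] -> [39]
  [0, -5, -24, 30, 34, -3, -50, -46, -46] -> [34, 30, 0, -3, -5, -24, -46, -46, -50] -> [34, 30, 0, -3] -> [33, 29, -1, -4] -> [-4, -1, 29, 33] -> [29, 33]
  [36, 19, 46, 44, 24, 10, 9, 25] -> [46, 44, 36, 25, 24, 19, 10, 9] -> [46, 44, 36, 25, 24, 19, 10, 9] -> [45, 43, 35, 24, 23, 18, 9, 8] -> [8, 9, 18, 23, 24, 35, 43, 45] -> [8, 9, 18, 23, 24, 35, 43, 45]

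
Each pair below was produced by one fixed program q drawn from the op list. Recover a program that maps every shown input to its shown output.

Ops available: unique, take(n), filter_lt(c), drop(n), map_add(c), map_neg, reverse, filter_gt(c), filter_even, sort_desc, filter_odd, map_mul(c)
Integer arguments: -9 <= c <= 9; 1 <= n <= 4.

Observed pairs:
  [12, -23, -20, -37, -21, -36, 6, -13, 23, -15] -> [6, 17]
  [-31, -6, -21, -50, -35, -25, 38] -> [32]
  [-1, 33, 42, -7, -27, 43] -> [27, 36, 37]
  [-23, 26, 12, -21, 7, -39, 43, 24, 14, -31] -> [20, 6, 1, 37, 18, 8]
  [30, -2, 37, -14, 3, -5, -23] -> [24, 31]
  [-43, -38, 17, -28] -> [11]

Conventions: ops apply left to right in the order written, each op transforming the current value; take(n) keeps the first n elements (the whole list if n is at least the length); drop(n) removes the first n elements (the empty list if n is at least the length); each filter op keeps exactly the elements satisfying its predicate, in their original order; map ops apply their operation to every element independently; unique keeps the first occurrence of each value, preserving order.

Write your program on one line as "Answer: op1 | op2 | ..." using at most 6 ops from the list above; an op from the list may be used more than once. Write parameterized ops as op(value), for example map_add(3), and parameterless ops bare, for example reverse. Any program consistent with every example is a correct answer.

map_neg | map_add(6) | map_neg | filter_gt(-4) | filter_gt(0)

Check, running the answer program on each example:
  [12, -23, -20, -37, -21, -36, 6, -13, 23, -15] -> [-12, 23, 20, 37, 21, 36, -6, 13, -23, 15] -> [-6, 29, 26, 43, 27, 42, 0, 19, -17, 21] -> [6, -29, -26, -43, -27, -42, 0, -19, 17, -21] -> [6, 0, 17] -> [6, 17]
  [-31, -6, -21, -50, -35, -25, 38] -> [31, 6, 21, 50, 35, 25, -38] -> [37, 12, 27, 56, 41, 31, -32] -> [-37, -12, -27, -56, -41, -31, 32] -> [32] -> [32]
  [-1, 33, 42, -7, -27, 43] -> [1, -33, -42, 7, 27, -43] -> [7, -27, -36, 13, 33, -37] -> [-7, 27, 36, -13, -33, 37] -> [27, 36, 37] -> [27, 36, 37]
  [-23, 26, 12, -21, 7, -39, 43, 24, 14, -31] -> [23, -26, -12, 21, -7, 39, -43, -24, -14, 31] -> [29, -20, -6, 27, -1, 45, -37, -18, -8, 37] -> [-29, 20, 6, -27, 1, -45, 37, 18, 8, -37] -> [20, 6, 1, 37, 18, 8] -> [20, 6, 1, 37, 18, 8]
  [30, -2, 37, -14, 3, -5, -23] -> [-30, 2, -37, 14, -3, 5, 23] -> [-24, 8, -31, 20, 3, 11, 29] -> [24, -8, 31, -20, -3, -11, -29] -> [24, 31, -3] -> [24, 31]
  [-43, -38, 17, -28] -> [43, 38, -17, 28] -> [49, 44, -11, 34] -> [-49, -44, 11, -34] -> [11] -> [11]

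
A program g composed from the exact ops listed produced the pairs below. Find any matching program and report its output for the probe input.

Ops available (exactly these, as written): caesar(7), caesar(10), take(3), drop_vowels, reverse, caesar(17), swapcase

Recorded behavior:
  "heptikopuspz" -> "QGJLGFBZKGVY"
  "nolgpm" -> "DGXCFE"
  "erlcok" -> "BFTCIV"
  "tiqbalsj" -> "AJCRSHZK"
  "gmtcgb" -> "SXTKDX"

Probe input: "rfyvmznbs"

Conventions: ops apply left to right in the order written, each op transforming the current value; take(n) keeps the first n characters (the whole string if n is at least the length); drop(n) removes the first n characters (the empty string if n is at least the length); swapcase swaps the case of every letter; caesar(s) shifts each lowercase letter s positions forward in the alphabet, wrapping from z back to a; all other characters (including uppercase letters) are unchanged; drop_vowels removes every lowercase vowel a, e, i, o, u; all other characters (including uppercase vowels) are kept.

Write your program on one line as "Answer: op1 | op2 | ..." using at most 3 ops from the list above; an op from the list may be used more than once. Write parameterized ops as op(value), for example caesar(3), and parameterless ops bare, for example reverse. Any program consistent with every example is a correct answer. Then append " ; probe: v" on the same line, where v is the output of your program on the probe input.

caesar(17) | swapcase | reverse ; probe: "JSEQDMPWI"

Check, running the answer program on each example:
  "heptikopuspz" -> "yvgkzbfgljgq" -> "YVGKZBFGLJGQ" -> "QGJLGFBZKGVY"
  "nolgpm" -> "efcxgd" -> "EFCXGD" -> "DGXCFE"
  "erlcok" -> "victfb" -> "VICTFB" -> "BFTCIV"
  "tiqbalsj" -> "kzhsrcja" -> "KZHSRCJA" -> "AJCRSHZK"
  "gmtcgb" -> "xdktxs" -> "XDKTXS" -> "SXTKDX"
  probe: "rfyvmznbs" -> "iwpmdqesj" -> "IWPMDQESJ" -> "JSEQDMPWI"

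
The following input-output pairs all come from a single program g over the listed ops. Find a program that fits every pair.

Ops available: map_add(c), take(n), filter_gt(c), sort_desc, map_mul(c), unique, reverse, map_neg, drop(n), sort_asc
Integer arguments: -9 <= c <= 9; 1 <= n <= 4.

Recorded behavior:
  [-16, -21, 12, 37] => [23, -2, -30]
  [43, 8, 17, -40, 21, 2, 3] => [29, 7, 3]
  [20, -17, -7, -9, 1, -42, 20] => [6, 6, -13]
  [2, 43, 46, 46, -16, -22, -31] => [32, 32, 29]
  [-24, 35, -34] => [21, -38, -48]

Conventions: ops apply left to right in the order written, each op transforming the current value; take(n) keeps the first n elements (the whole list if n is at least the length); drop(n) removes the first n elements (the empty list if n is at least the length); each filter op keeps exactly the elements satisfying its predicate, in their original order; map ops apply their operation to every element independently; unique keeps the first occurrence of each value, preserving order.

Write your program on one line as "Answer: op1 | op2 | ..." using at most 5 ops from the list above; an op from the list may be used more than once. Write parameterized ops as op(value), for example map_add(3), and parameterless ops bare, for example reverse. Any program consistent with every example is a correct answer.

map_add(-9) | sort_desc | map_add(-5) | take(3)

Check, running the answer program on each example:
  [-16, -21, 12, 37] -> [-25, -30, 3, 28] -> [28, 3, -25, -30] -> [23, -2, -30, -35] -> [23, -2, -30]
  [43, 8, 17, -40, 21, 2, 3] -> [34, -1, 8, -49, 12, -7, -6] -> [34, 12, 8, -1, -6, -7, -49] -> [29, 7, 3, -6, -11, -12, -54] -> [29, 7, 3]
  [20, -17, -7, -9, 1, -42, 20] -> [11, -26, -16, -18, -8, -51, 11] -> [11, 11, -8, -16, -18, -26, -51] -> [6, 6, -13, -21, -23, -31, -56] -> [6, 6, -13]
  [2, 43, 46, 46, -16, -22, -31] -> [-7, 34, 37, 37, -25, -31, -40] -> [37, 37, 34, -7, -25, -31, -40] -> [32, 32, 29, -12, -30, -36, -45] -> [32, 32, 29]
  [-24, 35, -34] -> [-33, 26, -43] -> [26, -33, -43] -> [21, -38, -48] -> [21, -38, -48]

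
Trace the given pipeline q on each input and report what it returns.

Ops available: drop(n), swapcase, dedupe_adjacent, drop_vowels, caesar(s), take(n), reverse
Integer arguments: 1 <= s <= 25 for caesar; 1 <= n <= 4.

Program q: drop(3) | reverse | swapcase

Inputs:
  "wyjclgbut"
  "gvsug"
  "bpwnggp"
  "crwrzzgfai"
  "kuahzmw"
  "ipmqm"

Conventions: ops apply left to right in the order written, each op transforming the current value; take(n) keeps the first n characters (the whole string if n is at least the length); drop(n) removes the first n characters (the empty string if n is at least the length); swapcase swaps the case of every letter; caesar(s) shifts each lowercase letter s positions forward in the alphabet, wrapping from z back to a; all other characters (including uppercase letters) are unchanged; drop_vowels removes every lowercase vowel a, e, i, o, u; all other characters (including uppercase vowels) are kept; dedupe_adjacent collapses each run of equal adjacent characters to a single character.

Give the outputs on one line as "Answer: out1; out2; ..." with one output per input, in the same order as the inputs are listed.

"TUBGLC"; "GU"; "PGGN"; "IAFGZZR"; "WMZH"; "MQ"

Execution, op by op:
  "wyjclgbut" -> "clgbut" -> "tubglc" -> "TUBGLC"
  "gvsug" -> "ug" -> "gu" -> "GU"
  "bpwnggp" -> "nggp" -> "pggn" -> "PGGN"
  "crwrzzgfai" -> "rzzgfai" -> "iafgzzr" -> "IAFGZZR"
  "kuahzmw" -> "hzmw" -> "wmzh" -> "WMZH"
  "ipmqm" -> "qm" -> "mq" -> "MQ"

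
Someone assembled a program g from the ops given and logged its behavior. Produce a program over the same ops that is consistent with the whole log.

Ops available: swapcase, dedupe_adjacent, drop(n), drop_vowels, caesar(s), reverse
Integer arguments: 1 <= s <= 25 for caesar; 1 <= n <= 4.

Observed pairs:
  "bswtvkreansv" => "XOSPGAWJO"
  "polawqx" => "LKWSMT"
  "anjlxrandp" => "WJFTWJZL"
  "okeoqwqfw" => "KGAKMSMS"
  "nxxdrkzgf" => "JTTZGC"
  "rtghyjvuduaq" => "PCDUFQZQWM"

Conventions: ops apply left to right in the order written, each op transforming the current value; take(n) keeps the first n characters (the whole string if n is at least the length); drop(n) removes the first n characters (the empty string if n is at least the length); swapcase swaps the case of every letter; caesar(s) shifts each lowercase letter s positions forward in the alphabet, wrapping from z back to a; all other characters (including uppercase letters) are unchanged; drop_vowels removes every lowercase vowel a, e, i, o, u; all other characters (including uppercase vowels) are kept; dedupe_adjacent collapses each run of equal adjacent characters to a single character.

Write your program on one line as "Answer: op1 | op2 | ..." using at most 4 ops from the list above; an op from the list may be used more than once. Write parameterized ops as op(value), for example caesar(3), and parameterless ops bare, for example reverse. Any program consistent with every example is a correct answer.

caesar(9) | drop_vowels | caesar(13) | swapcase

Check, running the answer program on each example:
  "bswtvkreansv" -> "kbfcetanjwbe" -> "kbfctnjwb" -> "xospgawjo" -> "XOSPGAWJO"
  "polawqx" -> "yxujfzg" -> "yxjfzg" -> "lkwsmt" -> "LKWSMT"
  "anjlxrandp" -> "jwsugajwmy" -> "jwsgjwmy" -> "wjftwjzl" -> "WJFTWJZL"
  "okeoqwqfw" -> "xtnxzfzof" -> "xtnxzfzf" -> "kgakmsms" -> "KGAKMSMS"
  "nxxdrkzgf" -> "wggmatipo" -> "wggmtp" -> "jttzgc" -> "JTTZGC"
  "rtghyjvuduaq" -> "acpqhsedmdjz" -> "cpqhsdmdjz" -> "pcdufqzqwm" -> "PCDUFQZQWM"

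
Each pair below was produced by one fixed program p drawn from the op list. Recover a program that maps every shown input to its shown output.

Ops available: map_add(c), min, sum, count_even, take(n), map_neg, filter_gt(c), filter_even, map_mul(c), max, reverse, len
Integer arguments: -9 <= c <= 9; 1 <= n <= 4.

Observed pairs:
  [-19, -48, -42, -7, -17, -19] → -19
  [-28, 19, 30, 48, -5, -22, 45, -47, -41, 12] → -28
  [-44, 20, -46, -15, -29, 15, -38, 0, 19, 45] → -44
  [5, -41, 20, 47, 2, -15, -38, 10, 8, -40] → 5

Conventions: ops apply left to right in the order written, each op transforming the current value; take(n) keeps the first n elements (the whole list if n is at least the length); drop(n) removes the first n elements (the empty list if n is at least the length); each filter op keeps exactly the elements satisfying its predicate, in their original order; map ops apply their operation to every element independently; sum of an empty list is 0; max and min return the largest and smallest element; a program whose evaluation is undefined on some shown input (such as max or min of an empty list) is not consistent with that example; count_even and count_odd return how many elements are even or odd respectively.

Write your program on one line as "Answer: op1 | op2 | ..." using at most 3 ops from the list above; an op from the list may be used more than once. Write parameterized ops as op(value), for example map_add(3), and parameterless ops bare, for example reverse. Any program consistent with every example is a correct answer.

take(3) | take(1) | min

Check, running the answer program on each example:
  [-19, -48, -42, -7, -17, -19] -> [-19, -48, -42] -> [-19] -> -19
  [-28, 19, 30, 48, -5, -22, 45, -47, -41, 12] -> [-28, 19, 30] -> [-28] -> -28
  [-44, 20, -46, -15, -29, 15, -38, 0, 19, 45] -> [-44, 20, -46] -> [-44] -> -44
  [5, -41, 20, 47, 2, -15, -38, 10, 8, -40] -> [5, -41, 20] -> [5] -> 5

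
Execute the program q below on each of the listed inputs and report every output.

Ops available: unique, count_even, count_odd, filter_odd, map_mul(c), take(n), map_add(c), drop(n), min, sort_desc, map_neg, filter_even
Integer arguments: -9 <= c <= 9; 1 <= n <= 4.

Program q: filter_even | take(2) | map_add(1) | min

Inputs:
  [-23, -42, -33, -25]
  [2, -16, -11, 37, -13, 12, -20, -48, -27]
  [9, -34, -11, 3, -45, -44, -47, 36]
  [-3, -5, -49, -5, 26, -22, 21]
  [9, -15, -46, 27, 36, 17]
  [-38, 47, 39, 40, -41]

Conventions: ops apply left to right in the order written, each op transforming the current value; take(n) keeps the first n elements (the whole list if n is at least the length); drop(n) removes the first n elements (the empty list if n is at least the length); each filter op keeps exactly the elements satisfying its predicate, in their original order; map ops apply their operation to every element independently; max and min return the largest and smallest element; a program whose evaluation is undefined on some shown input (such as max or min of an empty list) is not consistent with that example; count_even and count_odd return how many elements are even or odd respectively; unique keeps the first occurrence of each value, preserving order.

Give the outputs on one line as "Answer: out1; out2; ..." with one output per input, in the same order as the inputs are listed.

-41; -15; -43; -21; -45; -37

Execution, op by op:
  [-23, -42, -33, -25] -> [-42] -> [-42] -> [-41] -> -41
  [2, -16, -11, 37, -13, 12, -20, -48, -27] -> [2, -16, 12, -20, -48] -> [2, -16] -> [3, -15] -> -15
  [9, -34, -11, 3, -45, -44, -47, 36] -> [-34, -44, 36] -> [-34, -44] -> [-33, -43] -> -43
  [-3, -5, -49, -5, 26, -22, 21] -> [26, -22] -> [26, -22] -> [27, -21] -> -21
  [9, -15, -46, 27, 36, 17] -> [-46, 36] -> [-46, 36] -> [-45, 37] -> -45
  [-38, 47, 39, 40, -41] -> [-38, 40] -> [-38, 40] -> [-37, 41] -> -37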